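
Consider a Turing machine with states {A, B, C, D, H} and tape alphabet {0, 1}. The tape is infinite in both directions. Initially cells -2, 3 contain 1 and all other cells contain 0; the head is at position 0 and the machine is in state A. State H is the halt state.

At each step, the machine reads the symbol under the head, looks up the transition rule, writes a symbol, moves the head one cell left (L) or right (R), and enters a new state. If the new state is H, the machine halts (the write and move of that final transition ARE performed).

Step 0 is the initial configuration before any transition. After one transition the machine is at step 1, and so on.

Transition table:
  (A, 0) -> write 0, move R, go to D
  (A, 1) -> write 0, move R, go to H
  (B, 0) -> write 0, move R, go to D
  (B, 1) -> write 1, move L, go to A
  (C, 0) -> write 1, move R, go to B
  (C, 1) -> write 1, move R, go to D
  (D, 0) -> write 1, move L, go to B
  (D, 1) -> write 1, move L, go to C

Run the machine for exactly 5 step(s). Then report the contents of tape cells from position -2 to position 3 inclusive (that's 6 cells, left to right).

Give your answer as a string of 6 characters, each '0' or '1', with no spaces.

Step 1: in state A at pos 0, read 0 -> (A,0)->write 0,move R,goto D. Now: state=D, head=1, tape[-3..4]=01000010 (head:     ^)
Step 2: in state D at pos 1, read 0 -> (D,0)->write 1,move L,goto B. Now: state=B, head=0, tape[-3..4]=01001010 (head:    ^)
Step 3: in state B at pos 0, read 0 -> (B,0)->write 0,move R,goto D. Now: state=D, head=1, tape[-3..4]=01001010 (head:     ^)
Step 4: in state D at pos 1, read 1 -> (D,1)->write 1,move L,goto C. Now: state=C, head=0, tape[-3..4]=01001010 (head:    ^)
Step 5: in state C at pos 0, read 0 -> (C,0)->write 1,move R,goto B. Now: state=B, head=1, tape[-3..4]=01011010 (head:     ^)

Answer: 101101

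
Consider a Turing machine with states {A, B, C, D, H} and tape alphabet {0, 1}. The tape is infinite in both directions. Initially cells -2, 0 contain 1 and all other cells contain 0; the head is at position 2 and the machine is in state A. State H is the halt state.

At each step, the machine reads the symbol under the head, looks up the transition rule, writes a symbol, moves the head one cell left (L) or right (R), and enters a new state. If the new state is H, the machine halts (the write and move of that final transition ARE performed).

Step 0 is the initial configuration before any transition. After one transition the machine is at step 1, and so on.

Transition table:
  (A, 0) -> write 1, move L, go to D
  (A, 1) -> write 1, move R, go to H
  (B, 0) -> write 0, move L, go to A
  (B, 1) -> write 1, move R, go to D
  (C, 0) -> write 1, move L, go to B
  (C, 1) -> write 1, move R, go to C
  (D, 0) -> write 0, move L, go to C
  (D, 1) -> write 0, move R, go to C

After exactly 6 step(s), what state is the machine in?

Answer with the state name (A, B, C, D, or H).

Step 1: in state A at pos 2, read 0 -> (A,0)->write 1,move L,goto D. Now: state=D, head=1, tape[-3..3]=0101010 (head:     ^)
Step 2: in state D at pos 1, read 0 -> (D,0)->write 0,move L,goto C. Now: state=C, head=0, tape[-3..3]=0101010 (head:    ^)
Step 3: in state C at pos 0, read 1 -> (C,1)->write 1,move R,goto C. Now: state=C, head=1, tape[-3..3]=0101010 (head:     ^)
Step 4: in state C at pos 1, read 0 -> (C,0)->write 1,move L,goto B. Now: state=B, head=0, tape[-3..3]=0101110 (head:    ^)
Step 5: in state B at pos 0, read 1 -> (B,1)->write 1,move R,goto D. Now: state=D, head=1, tape[-3..3]=0101110 (head:     ^)
Step 6: in state D at pos 1, read 1 -> (D,1)->write 0,move R,goto C. Now: state=C, head=2, tape[-3..3]=0101010 (head:      ^)

Answer: C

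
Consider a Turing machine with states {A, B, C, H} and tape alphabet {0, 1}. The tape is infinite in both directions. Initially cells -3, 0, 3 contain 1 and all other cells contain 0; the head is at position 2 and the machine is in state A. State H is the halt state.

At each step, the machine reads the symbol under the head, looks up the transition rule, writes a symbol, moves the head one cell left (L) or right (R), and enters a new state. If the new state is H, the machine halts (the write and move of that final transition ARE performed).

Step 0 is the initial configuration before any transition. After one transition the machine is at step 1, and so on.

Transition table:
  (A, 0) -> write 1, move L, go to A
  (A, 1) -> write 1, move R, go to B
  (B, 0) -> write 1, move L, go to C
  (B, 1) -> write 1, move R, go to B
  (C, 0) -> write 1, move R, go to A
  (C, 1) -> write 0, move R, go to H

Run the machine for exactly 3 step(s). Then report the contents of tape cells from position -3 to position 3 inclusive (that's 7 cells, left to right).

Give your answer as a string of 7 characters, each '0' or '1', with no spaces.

Step 1: in state A at pos 2, read 0 -> (A,0)->write 1,move L,goto A. Now: state=A, head=1, tape[-4..4]=010010110 (head:      ^)
Step 2: in state A at pos 1, read 0 -> (A,0)->write 1,move L,goto A. Now: state=A, head=0, tape[-4..4]=010011110 (head:     ^)
Step 3: in state A at pos 0, read 1 -> (A,1)->write 1,move R,goto B. Now: state=B, head=1, tape[-4..4]=010011110 (head:      ^)

Answer: 1001111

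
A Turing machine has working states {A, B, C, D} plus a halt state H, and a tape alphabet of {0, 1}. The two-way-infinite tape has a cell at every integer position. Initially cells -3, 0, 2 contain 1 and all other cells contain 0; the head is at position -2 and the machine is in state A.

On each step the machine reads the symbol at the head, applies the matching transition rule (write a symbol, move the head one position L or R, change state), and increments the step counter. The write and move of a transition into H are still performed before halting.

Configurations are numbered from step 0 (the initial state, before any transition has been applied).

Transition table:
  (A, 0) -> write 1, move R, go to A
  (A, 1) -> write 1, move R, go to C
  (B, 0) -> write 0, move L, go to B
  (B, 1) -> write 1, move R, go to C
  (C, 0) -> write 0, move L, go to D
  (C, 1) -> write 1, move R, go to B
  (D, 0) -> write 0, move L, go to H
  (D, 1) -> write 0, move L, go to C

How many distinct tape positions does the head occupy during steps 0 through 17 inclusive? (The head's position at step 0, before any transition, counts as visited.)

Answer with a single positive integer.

Answer: 5

Derivation:
Step 1: in state A at pos -2, read 0 -> (A,0)->write 1,move R,goto A. Now: state=A, head=-1, tape[-4..3]=01101010 (head:    ^)
Step 2: in state A at pos -1, read 0 -> (A,0)->write 1,move R,goto A. Now: state=A, head=0, tape[-4..3]=01111010 (head:     ^)
Step 3: in state A at pos 0, read 1 -> (A,1)->write 1,move R,goto C. Now: state=C, head=1, tape[-4..3]=01111010 (head:      ^)
Step 4: in state C at pos 1, read 0 -> (C,0)->write 0,move L,goto D. Now: state=D, head=0, tape[-4..3]=01111010 (head:     ^)
Step 5: in state D at pos 0, read 1 -> (D,1)->write 0,move L,goto C. Now: state=C, head=-1, tape[-4..3]=01110010 (head:    ^)
Step 6: in state C at pos -1, read 1 -> (C,1)->write 1,move R,goto B. Now: state=B, head=0, tape[-4..3]=01110010 (head:     ^)
Step 7: in state B at pos 0, read 0 -> (B,0)->write 0,move L,goto B. Now: state=B, head=-1, tape[-4..3]=01110010 (head:    ^)
Step 8: in state B at pos -1, read 1 -> (B,1)->write 1,move R,goto C. Now: state=C, head=0, tape[-4..3]=01110010 (head:     ^)
Step 9: in state C at pos 0, read 0 -> (C,0)->write 0,move L,goto D. Now: state=D, head=-1, tape[-4..3]=01110010 (head:    ^)
Step 10: in state D at pos -1, read 1 -> (D,1)->write 0,move L,goto C. Now: state=C, head=-2, tape[-4..3]=01100010 (head:   ^)
Step 11: in state C at pos -2, read 1 -> (C,1)->write 1,move R,goto B. Now: state=B, head=-1, tape[-4..3]=01100010 (head:    ^)
Step 12: in state B at pos -1, read 0 -> (B,0)->write 0,move L,goto B. Now: state=B, head=-2, tape[-4..3]=01100010 (head:   ^)
Step 13: in state B at pos -2, read 1 -> (B,1)->write 1,move R,goto C. Now: state=C, head=-1, tape[-4..3]=01100010 (head:    ^)
Step 14: in state C at pos -1, read 0 -> (C,0)->write 0,move L,goto D. Now: state=D, head=-2, tape[-4..3]=01100010 (head:   ^)
Step 15: in state D at pos -2, read 1 -> (D,1)->write 0,move L,goto C. Now: state=C, head=-3, tape[-4..3]=01000010 (head:  ^)
Step 16: in state C at pos -3, read 1 -> (C,1)->write 1,move R,goto B. Now: state=B, head=-2, tape[-4..3]=01000010 (head:   ^)
Step 17: in state B at pos -2, read 0 -> (B,0)->write 0,move L,goto B. Now: state=B, head=-3, tape[-4..3]=01000010 (head:  ^)
Head positions at steps 0..17: starting at -2, distinct positions visited = {-3, -2, -1, 0, 1} -> 5 position(s)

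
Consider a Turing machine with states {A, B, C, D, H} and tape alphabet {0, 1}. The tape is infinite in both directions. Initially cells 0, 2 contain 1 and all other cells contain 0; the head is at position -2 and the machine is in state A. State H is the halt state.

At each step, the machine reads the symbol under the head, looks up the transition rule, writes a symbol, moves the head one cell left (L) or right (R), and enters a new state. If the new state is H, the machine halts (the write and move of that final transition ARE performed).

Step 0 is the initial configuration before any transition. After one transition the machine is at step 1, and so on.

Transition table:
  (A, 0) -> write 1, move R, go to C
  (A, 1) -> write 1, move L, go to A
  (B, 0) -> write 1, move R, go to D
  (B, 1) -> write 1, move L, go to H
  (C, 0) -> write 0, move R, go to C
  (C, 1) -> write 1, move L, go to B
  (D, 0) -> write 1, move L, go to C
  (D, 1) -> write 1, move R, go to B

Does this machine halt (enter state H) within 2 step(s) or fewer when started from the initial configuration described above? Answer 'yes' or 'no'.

Step 1: in state A at pos -2, read 0 -> (A,0)->write 1,move R,goto C. Now: state=C, head=-1, tape[-3..3]=0101010 (head:   ^)
Step 2: in state C at pos -1, read 0 -> (C,0)->write 0,move R,goto C. Now: state=C, head=0, tape[-3..3]=0101010 (head:    ^)
After 2 step(s): state = C (not H) -> not halted within 2 -> no

Answer: no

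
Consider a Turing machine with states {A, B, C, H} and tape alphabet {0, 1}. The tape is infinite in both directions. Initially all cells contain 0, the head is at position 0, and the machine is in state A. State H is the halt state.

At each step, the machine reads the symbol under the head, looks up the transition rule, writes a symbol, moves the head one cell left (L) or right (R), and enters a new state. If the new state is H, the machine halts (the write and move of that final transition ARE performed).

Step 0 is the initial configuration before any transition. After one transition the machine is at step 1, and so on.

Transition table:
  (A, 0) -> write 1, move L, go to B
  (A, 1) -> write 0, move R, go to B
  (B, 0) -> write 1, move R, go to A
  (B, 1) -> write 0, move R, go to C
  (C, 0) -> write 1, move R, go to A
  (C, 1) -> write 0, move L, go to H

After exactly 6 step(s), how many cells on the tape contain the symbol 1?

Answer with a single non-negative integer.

Answer: 2

Derivation:
Step 1: in state A at pos 0, read 0 -> (A,0)->write 1,move L,goto B. Now: state=B, head=-1, tape[-2..1]=0010 (head:  ^)
Step 2: in state B at pos -1, read 0 -> (B,0)->write 1,move R,goto A. Now: state=A, head=0, tape[-2..1]=0110 (head:   ^)
Step 3: in state A at pos 0, read 1 -> (A,1)->write 0,move R,goto B. Now: state=B, head=1, tape[-2..2]=01000 (head:    ^)
Step 4: in state B at pos 1, read 0 -> (B,0)->write 1,move R,goto A. Now: state=A, head=2, tape[-2..3]=010100 (head:     ^)
Step 5: in state A at pos 2, read 0 -> (A,0)->write 1,move L,goto B. Now: state=B, head=1, tape[-2..3]=010110 (head:    ^)
Step 6: in state B at pos 1, read 1 -> (B,1)->write 0,move R,goto C. Now: state=C, head=2, tape[-2..3]=010010 (head:     ^)
Cells containing 1 after step 6: {-1, 2} -> 2 cell(s)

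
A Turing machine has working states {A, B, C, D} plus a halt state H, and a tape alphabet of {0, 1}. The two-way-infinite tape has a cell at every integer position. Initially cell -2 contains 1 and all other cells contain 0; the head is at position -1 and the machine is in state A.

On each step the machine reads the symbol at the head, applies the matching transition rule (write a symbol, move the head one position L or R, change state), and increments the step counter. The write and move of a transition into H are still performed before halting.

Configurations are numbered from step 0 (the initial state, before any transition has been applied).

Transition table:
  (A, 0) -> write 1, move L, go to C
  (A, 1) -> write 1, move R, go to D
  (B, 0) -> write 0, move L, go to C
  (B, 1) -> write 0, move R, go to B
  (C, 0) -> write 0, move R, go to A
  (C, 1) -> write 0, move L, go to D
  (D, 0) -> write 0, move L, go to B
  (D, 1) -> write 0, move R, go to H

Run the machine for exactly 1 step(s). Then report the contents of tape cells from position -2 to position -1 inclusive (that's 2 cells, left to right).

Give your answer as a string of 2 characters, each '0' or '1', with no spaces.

Answer: 11

Derivation:
Step 1: in state A at pos -1, read 0 -> (A,0)->write 1,move L,goto C. Now: state=C, head=-2, tape[-3..0]=0110 (head:  ^)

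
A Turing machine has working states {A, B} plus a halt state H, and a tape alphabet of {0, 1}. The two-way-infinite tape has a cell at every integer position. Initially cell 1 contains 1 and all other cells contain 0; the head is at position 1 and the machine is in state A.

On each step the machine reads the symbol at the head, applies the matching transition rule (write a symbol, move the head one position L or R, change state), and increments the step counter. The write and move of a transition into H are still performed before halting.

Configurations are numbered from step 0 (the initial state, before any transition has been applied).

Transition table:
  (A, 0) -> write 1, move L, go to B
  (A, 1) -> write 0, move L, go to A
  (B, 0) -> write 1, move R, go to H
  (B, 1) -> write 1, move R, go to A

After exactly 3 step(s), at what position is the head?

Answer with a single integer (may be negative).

Answer: 0

Derivation:
Step 1: in state A at pos 1, read 1 -> (A,1)->write 0,move L,goto A. Now: state=A, head=0, tape[-1..2]=0000 (head:  ^)
Step 2: in state A at pos 0, read 0 -> (A,0)->write 1,move L,goto B. Now: state=B, head=-1, tape[-2..2]=00100 (head:  ^)
Step 3: in state B at pos -1, read 0 -> (B,0)->write 1,move R,goto H. Now: state=H, head=0, tape[-2..2]=01100 (head:   ^)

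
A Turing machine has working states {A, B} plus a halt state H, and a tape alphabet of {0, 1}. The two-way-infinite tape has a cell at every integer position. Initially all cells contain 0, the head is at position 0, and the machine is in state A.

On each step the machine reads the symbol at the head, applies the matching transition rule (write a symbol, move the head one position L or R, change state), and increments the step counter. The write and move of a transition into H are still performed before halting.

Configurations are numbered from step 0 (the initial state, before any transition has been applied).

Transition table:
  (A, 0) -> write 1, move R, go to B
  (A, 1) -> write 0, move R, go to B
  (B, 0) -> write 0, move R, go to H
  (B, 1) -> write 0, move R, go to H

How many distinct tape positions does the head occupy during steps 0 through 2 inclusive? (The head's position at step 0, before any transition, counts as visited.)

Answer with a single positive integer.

Answer: 3

Derivation:
Step 1: in state A at pos 0, read 0 -> (A,0)->write 1,move R,goto B. Now: state=B, head=1, tape[-1..2]=0100 (head:   ^)
Step 2: in state B at pos 1, read 0 -> (B,0)->write 0,move R,goto H. Now: state=H, head=2, tape[-1..3]=01000 (head:    ^)
Head positions at steps 0..2: starting at 0, distinct positions visited = {0, 1, 2} -> 3 position(s)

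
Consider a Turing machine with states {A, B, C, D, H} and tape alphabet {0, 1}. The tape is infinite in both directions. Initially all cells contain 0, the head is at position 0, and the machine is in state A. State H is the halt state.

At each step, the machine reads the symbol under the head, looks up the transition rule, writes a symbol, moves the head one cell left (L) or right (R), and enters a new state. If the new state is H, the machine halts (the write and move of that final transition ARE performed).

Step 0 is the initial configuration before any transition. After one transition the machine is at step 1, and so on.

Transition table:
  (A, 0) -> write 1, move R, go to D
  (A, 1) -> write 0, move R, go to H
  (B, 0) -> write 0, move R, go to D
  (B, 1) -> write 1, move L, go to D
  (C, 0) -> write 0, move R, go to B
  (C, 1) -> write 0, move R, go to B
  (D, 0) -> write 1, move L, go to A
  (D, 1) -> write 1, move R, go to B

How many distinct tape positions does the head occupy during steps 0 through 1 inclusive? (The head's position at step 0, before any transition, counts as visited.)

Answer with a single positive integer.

Answer: 2

Derivation:
Step 1: in state A at pos 0, read 0 -> (A,0)->write 1,move R,goto D. Now: state=D, head=1, tape[-1..2]=0100 (head:   ^)
Head positions at steps 0..1: starting at 0, distinct positions visited = {0, 1} -> 2 position(s)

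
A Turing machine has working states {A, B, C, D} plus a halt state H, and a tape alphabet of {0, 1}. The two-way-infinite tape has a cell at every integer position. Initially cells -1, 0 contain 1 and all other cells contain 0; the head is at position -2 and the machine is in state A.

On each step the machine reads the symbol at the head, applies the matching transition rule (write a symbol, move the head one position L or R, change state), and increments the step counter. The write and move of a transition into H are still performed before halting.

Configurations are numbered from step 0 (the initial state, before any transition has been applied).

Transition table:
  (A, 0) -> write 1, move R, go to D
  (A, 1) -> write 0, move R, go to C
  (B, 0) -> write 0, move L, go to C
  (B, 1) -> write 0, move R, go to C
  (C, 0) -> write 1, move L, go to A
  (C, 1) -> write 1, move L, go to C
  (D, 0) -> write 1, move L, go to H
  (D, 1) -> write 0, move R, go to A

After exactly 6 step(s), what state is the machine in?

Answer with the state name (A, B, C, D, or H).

Answer: A

Derivation:
Step 1: in state A at pos -2, read 0 -> (A,0)->write 1,move R,goto D. Now: state=D, head=-1, tape[-3..1]=01110 (head:   ^)
Step 2: in state D at pos -1, read 1 -> (D,1)->write 0,move R,goto A. Now: state=A, head=0, tape[-3..1]=01010 (head:    ^)
Step 3: in state A at pos 0, read 1 -> (A,1)->write 0,move R,goto C. Now: state=C, head=1, tape[-3..2]=010000 (head:     ^)
Step 4: in state C at pos 1, read 0 -> (C,0)->write 1,move L,goto A. Now: state=A, head=0, tape[-3..2]=010010 (head:    ^)
Step 5: in state A at pos 0, read 0 -> (A,0)->write 1,move R,goto D. Now: state=D, head=1, tape[-3..2]=010110 (head:     ^)
Step 6: in state D at pos 1, read 1 -> (D,1)->write 0,move R,goto A. Now: state=A, head=2, tape[-3..3]=0101000 (head:      ^)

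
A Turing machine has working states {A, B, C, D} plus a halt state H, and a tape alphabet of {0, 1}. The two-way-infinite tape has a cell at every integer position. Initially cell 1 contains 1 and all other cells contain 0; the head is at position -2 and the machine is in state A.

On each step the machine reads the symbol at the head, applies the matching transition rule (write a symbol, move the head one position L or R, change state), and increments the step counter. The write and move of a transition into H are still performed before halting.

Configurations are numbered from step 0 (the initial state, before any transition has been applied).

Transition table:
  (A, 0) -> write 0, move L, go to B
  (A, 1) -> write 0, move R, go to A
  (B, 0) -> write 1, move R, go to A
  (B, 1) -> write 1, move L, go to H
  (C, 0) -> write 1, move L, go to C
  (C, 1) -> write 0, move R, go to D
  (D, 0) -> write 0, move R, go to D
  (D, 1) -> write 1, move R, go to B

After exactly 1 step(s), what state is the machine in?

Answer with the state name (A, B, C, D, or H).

Step 1: in state A at pos -2, read 0 -> (A,0)->write 0,move L,goto B. Now: state=B, head=-3, tape[-4..2]=0000010 (head:  ^)

Answer: B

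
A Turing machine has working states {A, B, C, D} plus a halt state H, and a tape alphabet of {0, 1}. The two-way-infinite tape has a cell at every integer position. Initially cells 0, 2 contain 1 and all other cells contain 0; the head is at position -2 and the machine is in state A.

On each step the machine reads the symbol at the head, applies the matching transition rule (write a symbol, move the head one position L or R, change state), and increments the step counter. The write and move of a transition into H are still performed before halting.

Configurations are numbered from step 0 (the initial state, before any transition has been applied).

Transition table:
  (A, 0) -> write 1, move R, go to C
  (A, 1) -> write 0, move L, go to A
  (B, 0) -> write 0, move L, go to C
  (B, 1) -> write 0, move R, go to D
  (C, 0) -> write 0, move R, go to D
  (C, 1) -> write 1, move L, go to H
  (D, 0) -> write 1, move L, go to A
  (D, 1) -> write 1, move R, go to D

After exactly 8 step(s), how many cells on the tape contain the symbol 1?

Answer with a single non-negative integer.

Answer: 4

Derivation:
Step 1: in state A at pos -2, read 0 -> (A,0)->write 1,move R,goto C. Now: state=C, head=-1, tape[-3..3]=0101010 (head:   ^)
Step 2: in state C at pos -1, read 0 -> (C,0)->write 0,move R,goto D. Now: state=D, head=0, tape[-3..3]=0101010 (head:    ^)
Step 3: in state D at pos 0, read 1 -> (D,1)->write 1,move R,goto D. Now: state=D, head=1, tape[-3..3]=0101010 (head:     ^)
Step 4: in state D at pos 1, read 0 -> (D,0)->write 1,move L,goto A. Now: state=A, head=0, tape[-3..3]=0101110 (head:    ^)
Step 5: in state A at pos 0, read 1 -> (A,1)->write 0,move L,goto A. Now: state=A, head=-1, tape[-3..3]=0100110 (head:   ^)
Step 6: in state A at pos -1, read 0 -> (A,0)->write 1,move R,goto C. Now: state=C, head=0, tape[-3..3]=0110110 (head:    ^)
Step 7: in state C at pos 0, read 0 -> (C,0)->write 0,move R,goto D. Now: state=D, head=1, tape[-3..3]=0110110 (head:     ^)
Step 8: in state D at pos 1, read 1 -> (D,1)->write 1,move R,goto D. Now: state=D, head=2, tape[-3..3]=0110110 (head:      ^)
Cells containing 1 after step 8: {-2, -1, 1, 2} -> 4 cell(s)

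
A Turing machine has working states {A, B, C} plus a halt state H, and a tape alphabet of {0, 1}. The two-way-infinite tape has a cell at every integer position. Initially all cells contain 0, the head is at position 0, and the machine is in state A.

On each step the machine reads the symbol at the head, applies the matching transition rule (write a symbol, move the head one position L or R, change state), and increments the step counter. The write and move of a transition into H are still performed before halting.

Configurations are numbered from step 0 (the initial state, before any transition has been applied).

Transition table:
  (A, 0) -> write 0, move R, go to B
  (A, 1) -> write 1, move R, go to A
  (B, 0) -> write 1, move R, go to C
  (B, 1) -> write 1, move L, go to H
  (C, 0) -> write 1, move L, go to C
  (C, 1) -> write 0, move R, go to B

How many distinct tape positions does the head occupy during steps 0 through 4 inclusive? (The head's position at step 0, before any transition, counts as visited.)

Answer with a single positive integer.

Step 1: in state A at pos 0, read 0 -> (A,0)->write 0,move R,goto B. Now: state=B, head=1, tape[-1..2]=0000 (head:   ^)
Step 2: in state B at pos 1, read 0 -> (B,0)->write 1,move R,goto C. Now: state=C, head=2, tape[-1..3]=00100 (head:    ^)
Step 3: in state C at pos 2, read 0 -> (C,0)->write 1,move L,goto C. Now: state=C, head=1, tape[-1..3]=00110 (head:   ^)
Step 4: in state C at pos 1, read 1 -> (C,1)->write 0,move R,goto B. Now: state=B, head=2, tape[-1..3]=00010 (head:    ^)
Head positions at steps 0..4: starting at 0, distinct positions visited = {0, 1, 2} -> 3 position(s)

Answer: 3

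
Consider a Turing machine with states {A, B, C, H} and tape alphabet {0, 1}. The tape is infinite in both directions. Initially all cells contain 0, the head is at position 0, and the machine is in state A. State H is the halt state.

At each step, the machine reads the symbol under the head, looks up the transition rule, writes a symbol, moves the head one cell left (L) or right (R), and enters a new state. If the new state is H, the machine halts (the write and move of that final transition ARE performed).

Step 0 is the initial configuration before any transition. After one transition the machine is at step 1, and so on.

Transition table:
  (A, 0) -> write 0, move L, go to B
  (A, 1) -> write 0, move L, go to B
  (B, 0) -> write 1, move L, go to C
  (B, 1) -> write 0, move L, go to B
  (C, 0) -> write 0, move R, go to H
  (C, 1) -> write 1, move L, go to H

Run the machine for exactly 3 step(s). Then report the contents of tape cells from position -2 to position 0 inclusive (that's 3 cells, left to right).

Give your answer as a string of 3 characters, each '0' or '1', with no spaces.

Answer: 010

Derivation:
Step 1: in state A at pos 0, read 0 -> (A,0)->write 0,move L,goto B. Now: state=B, head=-1, tape[-2..1]=0000 (head:  ^)
Step 2: in state B at pos -1, read 0 -> (B,0)->write 1,move L,goto C. Now: state=C, head=-2, tape[-3..1]=00100 (head:  ^)
Step 3: in state C at pos -2, read 0 -> (C,0)->write 0,move R,goto H. Now: state=H, head=-1, tape[-3..1]=00100 (head:   ^)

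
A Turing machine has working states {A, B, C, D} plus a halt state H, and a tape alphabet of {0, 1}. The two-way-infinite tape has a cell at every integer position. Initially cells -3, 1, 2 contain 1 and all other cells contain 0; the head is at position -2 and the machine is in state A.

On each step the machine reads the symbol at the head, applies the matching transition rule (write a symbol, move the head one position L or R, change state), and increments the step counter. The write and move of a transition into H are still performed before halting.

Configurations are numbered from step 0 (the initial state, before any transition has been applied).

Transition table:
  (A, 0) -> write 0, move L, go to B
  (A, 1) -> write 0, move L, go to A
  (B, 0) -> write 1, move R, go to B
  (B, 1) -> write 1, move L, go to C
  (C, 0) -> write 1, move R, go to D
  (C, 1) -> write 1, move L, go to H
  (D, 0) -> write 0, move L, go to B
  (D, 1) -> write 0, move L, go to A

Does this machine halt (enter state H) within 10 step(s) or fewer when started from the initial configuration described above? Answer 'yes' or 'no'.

Answer: no

Derivation:
Step 1: in state A at pos -2, read 0 -> (A,0)->write 0,move L,goto B. Now: state=B, head=-3, tape[-4..3]=01000110 (head:  ^)
Step 2: in state B at pos -3, read 1 -> (B,1)->write 1,move L,goto C. Now: state=C, head=-4, tape[-5..3]=001000110 (head:  ^)
Step 3: in state C at pos -4, read 0 -> (C,0)->write 1,move R,goto D. Now: state=D, head=-3, tape[-5..3]=011000110 (head:   ^)
Step 4: in state D at pos -3, read 1 -> (D,1)->write 0,move L,goto A. Now: state=A, head=-4, tape[-5..3]=010000110 (head:  ^)
Step 5: in state A at pos -4, read 1 -> (A,1)->write 0,move L,goto A. Now: state=A, head=-5, tape[-6..3]=0000000110 (head:  ^)
Step 6: in state A at pos -5, read 0 -> (A,0)->write 0,move L,goto B. Now: state=B, head=-6, tape[-7..3]=00000000110 (head:  ^)
Step 7: in state B at pos -6, read 0 -> (B,0)->write 1,move R,goto B. Now: state=B, head=-5, tape[-7..3]=01000000110 (head:   ^)
Step 8: in state B at pos -5, read 0 -> (B,0)->write 1,move R,goto B. Now: state=B, head=-4, tape[-7..3]=01100000110 (head:    ^)
Step 9: in state B at pos -4, read 0 -> (B,0)->write 1,move R,goto B. Now: state=B, head=-3, tape[-7..3]=01110000110 (head:     ^)
Step 10: in state B at pos -3, read 0 -> (B,0)->write 1,move R,goto B. Now: state=B, head=-2, tape[-7..3]=01111000110 (head:      ^)
After 10 step(s): state = B (not H) -> not halted within 10 -> no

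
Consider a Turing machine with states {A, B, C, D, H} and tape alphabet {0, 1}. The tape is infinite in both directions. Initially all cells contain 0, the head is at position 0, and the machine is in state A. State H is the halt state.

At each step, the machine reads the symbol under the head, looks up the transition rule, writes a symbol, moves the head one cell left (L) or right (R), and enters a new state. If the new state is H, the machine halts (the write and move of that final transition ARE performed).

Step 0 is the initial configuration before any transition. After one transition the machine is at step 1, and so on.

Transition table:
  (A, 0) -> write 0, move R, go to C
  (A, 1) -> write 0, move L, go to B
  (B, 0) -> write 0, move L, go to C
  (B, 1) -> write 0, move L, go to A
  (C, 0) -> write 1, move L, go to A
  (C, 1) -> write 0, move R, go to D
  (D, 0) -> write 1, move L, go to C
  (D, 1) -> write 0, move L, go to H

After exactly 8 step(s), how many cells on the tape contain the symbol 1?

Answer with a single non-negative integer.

Answer: 1

Derivation:
Step 1: in state A at pos 0, read 0 -> (A,0)->write 0,move R,goto C. Now: state=C, head=1, tape[-1..2]=0000 (head:   ^)
Step 2: in state C at pos 1, read 0 -> (C,0)->write 1,move L,goto A. Now: state=A, head=0, tape[-1..2]=0010 (head:  ^)
Step 3: in state A at pos 0, read 0 -> (A,0)->write 0,move R,goto C. Now: state=C, head=1, tape[-1..2]=0010 (head:   ^)
Step 4: in state C at pos 1, read 1 -> (C,1)->write 0,move R,goto D. Now: state=D, head=2, tape[-1..3]=00000 (head:    ^)
Step 5: in state D at pos 2, read 0 -> (D,0)->write 1,move L,goto C. Now: state=C, head=1, tape[-1..3]=00010 (head:   ^)
Step 6: in state C at pos 1, read 0 -> (C,0)->write 1,move L,goto A. Now: state=A, head=0, tape[-1..3]=00110 (head:  ^)
Step 7: in state A at pos 0, read 0 -> (A,0)->write 0,move R,goto C. Now: state=C, head=1, tape[-1..3]=00110 (head:   ^)
Step 8: in state C at pos 1, read 1 -> (C,1)->write 0,move R,goto D. Now: state=D, head=2, tape[-1..3]=00010 (head:    ^)
Cells containing 1 after step 8: {2} -> 1 cell(s)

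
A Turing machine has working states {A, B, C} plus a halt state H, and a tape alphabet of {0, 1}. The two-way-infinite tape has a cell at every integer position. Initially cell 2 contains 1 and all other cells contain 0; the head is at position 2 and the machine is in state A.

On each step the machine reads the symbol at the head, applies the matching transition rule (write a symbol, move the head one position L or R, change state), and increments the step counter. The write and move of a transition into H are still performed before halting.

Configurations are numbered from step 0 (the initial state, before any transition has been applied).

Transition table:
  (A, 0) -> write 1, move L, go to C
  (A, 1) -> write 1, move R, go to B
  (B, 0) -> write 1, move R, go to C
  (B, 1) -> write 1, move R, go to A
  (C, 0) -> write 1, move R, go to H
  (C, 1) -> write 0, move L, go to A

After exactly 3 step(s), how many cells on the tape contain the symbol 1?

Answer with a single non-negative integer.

Answer: 3

Derivation:
Step 1: in state A at pos 2, read 1 -> (A,1)->write 1,move R,goto B. Now: state=B, head=3, tape[1..4]=0100 (head:   ^)
Step 2: in state B at pos 3, read 0 -> (B,0)->write 1,move R,goto C. Now: state=C, head=4, tape[1..5]=01100 (head:    ^)
Step 3: in state C at pos 4, read 0 -> (C,0)->write 1,move R,goto H. Now: state=H, head=5, tape[1..6]=011100 (head:     ^)
Cells containing 1 after step 3: {2, 3, 4} -> 3 cell(s)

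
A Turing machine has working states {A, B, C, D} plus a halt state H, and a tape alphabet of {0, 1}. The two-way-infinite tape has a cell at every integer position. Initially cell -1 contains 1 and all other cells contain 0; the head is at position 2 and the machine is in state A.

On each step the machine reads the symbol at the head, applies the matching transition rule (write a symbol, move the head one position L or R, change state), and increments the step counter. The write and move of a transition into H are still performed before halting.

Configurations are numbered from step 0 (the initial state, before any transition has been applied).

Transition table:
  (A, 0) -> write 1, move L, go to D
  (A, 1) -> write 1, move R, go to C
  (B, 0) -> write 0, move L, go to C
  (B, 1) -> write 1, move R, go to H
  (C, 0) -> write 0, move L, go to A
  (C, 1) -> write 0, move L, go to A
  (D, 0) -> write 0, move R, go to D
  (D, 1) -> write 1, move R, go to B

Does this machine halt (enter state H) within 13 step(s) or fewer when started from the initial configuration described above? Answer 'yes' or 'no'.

Step 1: in state A at pos 2, read 0 -> (A,0)->write 1,move L,goto D. Now: state=D, head=1, tape[-2..3]=010010 (head:    ^)
Step 2: in state D at pos 1, read 0 -> (D,0)->write 0,move R,goto D. Now: state=D, head=2, tape[-2..3]=010010 (head:     ^)
Step 3: in state D at pos 2, read 1 -> (D,1)->write 1,move R,goto B. Now: state=B, head=3, tape[-2..4]=0100100 (head:      ^)
Step 4: in state B at pos 3, read 0 -> (B,0)->write 0,move L,goto C. Now: state=C, head=2, tape[-2..4]=0100100 (head:     ^)
Step 5: in state C at pos 2, read 1 -> (C,1)->write 0,move L,goto A. Now: state=A, head=1, tape[-2..4]=0100000 (head:    ^)
Step 6: in state A at pos 1, read 0 -> (A,0)->write 1,move L,goto D. Now: state=D, head=0, tape[-2..4]=0101000 (head:   ^)
Step 7: in state D at pos 0, read 0 -> (D,0)->write 0,move R,goto D. Now: state=D, head=1, tape[-2..4]=0101000 (head:    ^)
Step 8: in state D at pos 1, read 1 -> (D,1)->write 1,move R,goto B. Now: state=B, head=2, tape[-2..4]=0101000 (head:     ^)
Step 9: in state B at pos 2, read 0 -> (B,0)->write 0,move L,goto C. Now: state=C, head=1, tape[-2..4]=0101000 (head:    ^)
Step 10: in state C at pos 1, read 1 -> (C,1)->write 0,move L,goto A. Now: state=A, head=0, tape[-2..4]=0100000 (head:   ^)
Step 11: in state A at pos 0, read 0 -> (A,0)->write 1,move L,goto D. Now: state=D, head=-1, tape[-2..4]=0110000 (head:  ^)
Step 12: in state D at pos -1, read 1 -> (D,1)->write 1,move R,goto B. Now: state=B, head=0, tape[-2..4]=0110000 (head:   ^)
Step 13: in state B at pos 0, read 1 -> (B,1)->write 1,move R,goto H. Now: state=H, head=1, tape[-2..4]=0110000 (head:    ^)
State H reached at step 13; 13 <= 13 -> yes

Answer: yes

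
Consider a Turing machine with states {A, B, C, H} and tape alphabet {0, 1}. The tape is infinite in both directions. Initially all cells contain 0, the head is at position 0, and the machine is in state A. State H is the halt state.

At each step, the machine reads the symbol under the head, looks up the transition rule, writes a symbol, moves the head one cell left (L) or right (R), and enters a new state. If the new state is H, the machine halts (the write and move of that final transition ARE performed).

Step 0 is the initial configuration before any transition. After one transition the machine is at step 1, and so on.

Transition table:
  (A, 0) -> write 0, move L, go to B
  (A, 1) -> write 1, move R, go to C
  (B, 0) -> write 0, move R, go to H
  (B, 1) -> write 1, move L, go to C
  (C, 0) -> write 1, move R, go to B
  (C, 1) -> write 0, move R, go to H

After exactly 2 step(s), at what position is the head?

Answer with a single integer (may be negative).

Answer: 0

Derivation:
Step 1: in state A at pos 0, read 0 -> (A,0)->write 0,move L,goto B. Now: state=B, head=-1, tape[-2..1]=0000 (head:  ^)
Step 2: in state B at pos -1, read 0 -> (B,0)->write 0,move R,goto H. Now: state=H, head=0, tape[-2..1]=0000 (head:   ^)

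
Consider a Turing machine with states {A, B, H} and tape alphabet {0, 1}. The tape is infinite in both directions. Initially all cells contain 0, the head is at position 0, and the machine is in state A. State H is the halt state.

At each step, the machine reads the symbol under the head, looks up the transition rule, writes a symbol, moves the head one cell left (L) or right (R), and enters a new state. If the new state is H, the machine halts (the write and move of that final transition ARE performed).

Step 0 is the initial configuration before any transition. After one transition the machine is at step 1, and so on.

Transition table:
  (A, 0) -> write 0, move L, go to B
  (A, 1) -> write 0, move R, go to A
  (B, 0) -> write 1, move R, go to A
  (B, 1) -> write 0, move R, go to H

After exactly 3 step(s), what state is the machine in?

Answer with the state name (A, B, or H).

Answer: B

Derivation:
Step 1: in state A at pos 0, read 0 -> (A,0)->write 0,move L,goto B. Now: state=B, head=-1, tape[-2..1]=0000 (head:  ^)
Step 2: in state B at pos -1, read 0 -> (B,0)->write 1,move R,goto A. Now: state=A, head=0, tape[-2..1]=0100 (head:   ^)
Step 3: in state A at pos 0, read 0 -> (A,0)->write 0,move L,goto B. Now: state=B, head=-1, tape[-2..1]=0100 (head:  ^)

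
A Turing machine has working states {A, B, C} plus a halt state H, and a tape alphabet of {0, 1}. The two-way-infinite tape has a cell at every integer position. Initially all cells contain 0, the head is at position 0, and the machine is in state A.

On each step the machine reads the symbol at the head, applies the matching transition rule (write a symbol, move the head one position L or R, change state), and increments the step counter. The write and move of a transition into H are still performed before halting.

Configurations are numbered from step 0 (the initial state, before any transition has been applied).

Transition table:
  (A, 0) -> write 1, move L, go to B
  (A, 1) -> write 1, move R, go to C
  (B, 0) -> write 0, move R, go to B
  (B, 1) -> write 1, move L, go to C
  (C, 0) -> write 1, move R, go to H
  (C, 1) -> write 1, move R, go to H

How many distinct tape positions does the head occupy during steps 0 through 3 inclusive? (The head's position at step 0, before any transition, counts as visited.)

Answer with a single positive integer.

Step 1: in state A at pos 0, read 0 -> (A,0)->write 1,move L,goto B. Now: state=B, head=-1, tape[-2..1]=0010 (head:  ^)
Step 2: in state B at pos -1, read 0 -> (B,0)->write 0,move R,goto B. Now: state=B, head=0, tape[-2..1]=0010 (head:   ^)
Step 3: in state B at pos 0, read 1 -> (B,1)->write 1,move L,goto C. Now: state=C, head=-1, tape[-2..1]=0010 (head:  ^)
Head positions at steps 0..3: starting at 0, distinct positions visited = {-1, 0} -> 2 position(s)

Answer: 2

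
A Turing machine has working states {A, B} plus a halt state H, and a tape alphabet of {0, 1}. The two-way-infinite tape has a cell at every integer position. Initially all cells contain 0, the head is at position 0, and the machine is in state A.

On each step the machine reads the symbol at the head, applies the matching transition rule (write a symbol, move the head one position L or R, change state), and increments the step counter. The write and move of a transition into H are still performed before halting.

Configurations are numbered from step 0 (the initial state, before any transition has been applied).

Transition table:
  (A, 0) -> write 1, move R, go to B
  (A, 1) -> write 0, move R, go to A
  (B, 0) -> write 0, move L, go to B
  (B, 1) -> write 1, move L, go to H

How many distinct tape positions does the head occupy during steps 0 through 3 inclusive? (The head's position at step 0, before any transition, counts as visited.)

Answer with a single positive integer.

Step 1: in state A at pos 0, read 0 -> (A,0)->write 1,move R,goto B. Now: state=B, head=1, tape[-1..2]=0100 (head:   ^)
Step 2: in state B at pos 1, read 0 -> (B,0)->write 0,move L,goto B. Now: state=B, head=0, tape[-1..2]=0100 (head:  ^)
Step 3: in state B at pos 0, read 1 -> (B,1)->write 1,move L,goto H. Now: state=H, head=-1, tape[-2..2]=00100 (head:  ^)
Head positions at steps 0..3: starting at 0, distinct positions visited = {-1, 0, 1} -> 3 position(s)

Answer: 3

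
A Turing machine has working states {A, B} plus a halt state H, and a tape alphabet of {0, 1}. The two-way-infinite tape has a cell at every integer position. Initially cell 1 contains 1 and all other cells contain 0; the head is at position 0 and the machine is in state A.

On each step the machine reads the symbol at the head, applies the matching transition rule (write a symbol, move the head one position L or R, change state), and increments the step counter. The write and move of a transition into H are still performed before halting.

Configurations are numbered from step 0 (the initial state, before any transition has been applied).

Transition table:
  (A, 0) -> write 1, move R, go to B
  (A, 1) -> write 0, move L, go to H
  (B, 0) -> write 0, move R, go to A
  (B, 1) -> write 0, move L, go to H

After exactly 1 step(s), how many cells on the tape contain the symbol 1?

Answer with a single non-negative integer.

Answer: 2

Derivation:
Step 1: in state A at pos 0, read 0 -> (A,0)->write 1,move R,goto B. Now: state=B, head=1, tape[-1..2]=0110 (head:   ^)
Cells containing 1 after step 1: {0, 1} -> 2 cell(s)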